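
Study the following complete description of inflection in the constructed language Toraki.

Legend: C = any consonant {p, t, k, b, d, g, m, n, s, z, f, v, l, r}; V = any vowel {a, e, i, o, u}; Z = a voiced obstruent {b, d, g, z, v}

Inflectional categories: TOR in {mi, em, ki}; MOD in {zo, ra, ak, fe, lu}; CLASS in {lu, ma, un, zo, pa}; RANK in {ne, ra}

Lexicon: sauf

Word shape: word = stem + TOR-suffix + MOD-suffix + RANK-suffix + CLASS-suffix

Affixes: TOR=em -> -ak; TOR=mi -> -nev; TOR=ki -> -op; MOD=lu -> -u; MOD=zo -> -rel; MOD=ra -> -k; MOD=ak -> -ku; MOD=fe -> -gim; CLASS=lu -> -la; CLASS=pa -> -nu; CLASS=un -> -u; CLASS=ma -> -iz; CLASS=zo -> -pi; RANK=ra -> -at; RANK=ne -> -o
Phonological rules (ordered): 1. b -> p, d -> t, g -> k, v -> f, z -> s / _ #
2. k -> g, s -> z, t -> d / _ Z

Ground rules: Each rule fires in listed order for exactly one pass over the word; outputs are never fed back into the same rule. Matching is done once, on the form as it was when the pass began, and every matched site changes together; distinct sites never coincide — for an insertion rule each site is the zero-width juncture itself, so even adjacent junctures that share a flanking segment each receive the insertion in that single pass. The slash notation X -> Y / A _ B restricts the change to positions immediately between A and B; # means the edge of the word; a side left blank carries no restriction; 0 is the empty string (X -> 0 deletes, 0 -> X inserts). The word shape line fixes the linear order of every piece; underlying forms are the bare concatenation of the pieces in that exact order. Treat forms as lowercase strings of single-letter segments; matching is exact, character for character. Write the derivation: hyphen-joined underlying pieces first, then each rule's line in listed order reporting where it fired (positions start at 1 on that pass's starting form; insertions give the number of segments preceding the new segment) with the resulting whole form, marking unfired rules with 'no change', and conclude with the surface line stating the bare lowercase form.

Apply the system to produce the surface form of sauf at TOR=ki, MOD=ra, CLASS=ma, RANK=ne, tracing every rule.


underlying: sauf-op-k-o-iz
1. b -> p, d -> t, g -> k, v -> f, z -> s / _ #: fires at position(s) 10: saufopkois
2. k -> g, s -> z, t -> d / _ Z: no change
surface: saufopkois


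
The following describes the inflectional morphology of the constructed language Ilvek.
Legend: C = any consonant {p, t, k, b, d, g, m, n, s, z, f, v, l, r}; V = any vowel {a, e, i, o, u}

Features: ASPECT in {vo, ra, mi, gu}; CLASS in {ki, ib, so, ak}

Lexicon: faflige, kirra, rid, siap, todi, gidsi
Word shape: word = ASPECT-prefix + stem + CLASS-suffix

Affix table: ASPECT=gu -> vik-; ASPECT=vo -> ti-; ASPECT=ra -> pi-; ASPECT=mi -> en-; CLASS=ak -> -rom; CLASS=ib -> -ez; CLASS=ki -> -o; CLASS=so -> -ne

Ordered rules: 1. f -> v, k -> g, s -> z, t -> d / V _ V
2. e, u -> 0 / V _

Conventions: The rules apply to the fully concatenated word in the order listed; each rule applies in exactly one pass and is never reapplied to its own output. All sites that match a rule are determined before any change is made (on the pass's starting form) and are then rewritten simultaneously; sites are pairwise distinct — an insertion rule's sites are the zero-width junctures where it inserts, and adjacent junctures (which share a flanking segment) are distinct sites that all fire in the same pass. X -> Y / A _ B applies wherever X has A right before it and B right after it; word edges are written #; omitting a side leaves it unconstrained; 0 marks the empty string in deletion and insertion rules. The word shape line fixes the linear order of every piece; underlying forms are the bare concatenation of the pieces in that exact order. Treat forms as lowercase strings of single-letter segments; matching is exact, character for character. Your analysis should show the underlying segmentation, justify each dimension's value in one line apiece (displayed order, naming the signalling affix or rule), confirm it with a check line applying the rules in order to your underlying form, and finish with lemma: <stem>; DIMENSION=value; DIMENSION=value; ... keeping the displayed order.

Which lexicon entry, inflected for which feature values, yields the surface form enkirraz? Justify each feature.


underlying: en-kirra-ez
ASPECT=mi - signalled by the affix en-
CLASS=ib - signalled by the affix -ez
check: enkirraez -> enkirraez -> enkirraz
lemma: kirra; ASPECT=mi; CLASS=ib


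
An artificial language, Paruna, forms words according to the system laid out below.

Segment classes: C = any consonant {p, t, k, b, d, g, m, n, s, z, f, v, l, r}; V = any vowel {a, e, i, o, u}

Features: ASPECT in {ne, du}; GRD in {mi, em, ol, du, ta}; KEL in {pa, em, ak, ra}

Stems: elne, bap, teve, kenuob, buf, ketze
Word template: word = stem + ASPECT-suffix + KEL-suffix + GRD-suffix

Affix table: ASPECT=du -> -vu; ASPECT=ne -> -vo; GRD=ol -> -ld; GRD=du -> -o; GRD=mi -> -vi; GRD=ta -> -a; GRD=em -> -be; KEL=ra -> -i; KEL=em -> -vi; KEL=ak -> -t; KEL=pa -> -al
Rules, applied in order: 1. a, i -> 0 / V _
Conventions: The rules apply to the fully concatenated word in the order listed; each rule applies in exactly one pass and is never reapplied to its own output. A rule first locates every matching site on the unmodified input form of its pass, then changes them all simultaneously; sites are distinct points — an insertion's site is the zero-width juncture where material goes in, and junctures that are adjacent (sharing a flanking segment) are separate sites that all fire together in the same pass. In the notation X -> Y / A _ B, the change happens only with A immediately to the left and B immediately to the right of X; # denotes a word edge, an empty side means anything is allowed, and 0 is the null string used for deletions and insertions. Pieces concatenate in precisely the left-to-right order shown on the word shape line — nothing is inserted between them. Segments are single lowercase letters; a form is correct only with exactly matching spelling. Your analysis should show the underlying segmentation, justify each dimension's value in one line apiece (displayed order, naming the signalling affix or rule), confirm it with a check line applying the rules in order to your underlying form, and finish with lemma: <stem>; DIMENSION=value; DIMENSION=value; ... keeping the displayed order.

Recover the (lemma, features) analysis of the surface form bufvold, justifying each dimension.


underlying: buf-vo-i-ld
ASPECT=ne - signalled by the affix -vo
GRD=ol - signalled by the affix -ld
KEL=ra - signalled by the affix -i
check: bufvoild -> bufvold
lemma: buf; ASPECT=ne; GRD=ol; KEL=ra


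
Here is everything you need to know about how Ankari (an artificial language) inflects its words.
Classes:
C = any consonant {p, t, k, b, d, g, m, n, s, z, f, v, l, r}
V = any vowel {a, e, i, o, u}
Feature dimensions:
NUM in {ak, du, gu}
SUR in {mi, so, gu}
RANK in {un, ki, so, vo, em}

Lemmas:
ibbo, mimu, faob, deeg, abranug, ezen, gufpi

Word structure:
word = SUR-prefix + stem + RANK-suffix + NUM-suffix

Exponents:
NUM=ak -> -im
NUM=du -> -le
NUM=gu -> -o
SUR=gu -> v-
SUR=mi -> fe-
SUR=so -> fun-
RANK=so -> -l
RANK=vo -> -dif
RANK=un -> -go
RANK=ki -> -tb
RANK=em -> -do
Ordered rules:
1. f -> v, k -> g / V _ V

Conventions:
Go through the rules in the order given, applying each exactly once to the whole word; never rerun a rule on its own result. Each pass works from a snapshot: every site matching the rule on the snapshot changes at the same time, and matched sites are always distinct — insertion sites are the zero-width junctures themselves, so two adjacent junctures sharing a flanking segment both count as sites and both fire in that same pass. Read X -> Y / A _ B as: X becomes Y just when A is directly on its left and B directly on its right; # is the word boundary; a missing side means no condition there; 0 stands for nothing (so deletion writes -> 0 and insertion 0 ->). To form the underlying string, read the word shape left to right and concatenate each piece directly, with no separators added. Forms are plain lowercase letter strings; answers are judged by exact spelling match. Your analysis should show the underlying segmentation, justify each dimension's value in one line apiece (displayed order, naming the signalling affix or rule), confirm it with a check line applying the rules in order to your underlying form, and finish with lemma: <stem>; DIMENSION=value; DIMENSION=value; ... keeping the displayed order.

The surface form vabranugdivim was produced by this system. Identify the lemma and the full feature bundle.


underlying: v-abranug-dif-im
NUM=ak - signalled by the affix -im
SUR=gu - signalled by the affix v-
RANK=vo - signalled by the affix -dif
check: vabranugdifim -> vabranugdivim
lemma: abranug; NUM=ak; SUR=gu; RANK=vo


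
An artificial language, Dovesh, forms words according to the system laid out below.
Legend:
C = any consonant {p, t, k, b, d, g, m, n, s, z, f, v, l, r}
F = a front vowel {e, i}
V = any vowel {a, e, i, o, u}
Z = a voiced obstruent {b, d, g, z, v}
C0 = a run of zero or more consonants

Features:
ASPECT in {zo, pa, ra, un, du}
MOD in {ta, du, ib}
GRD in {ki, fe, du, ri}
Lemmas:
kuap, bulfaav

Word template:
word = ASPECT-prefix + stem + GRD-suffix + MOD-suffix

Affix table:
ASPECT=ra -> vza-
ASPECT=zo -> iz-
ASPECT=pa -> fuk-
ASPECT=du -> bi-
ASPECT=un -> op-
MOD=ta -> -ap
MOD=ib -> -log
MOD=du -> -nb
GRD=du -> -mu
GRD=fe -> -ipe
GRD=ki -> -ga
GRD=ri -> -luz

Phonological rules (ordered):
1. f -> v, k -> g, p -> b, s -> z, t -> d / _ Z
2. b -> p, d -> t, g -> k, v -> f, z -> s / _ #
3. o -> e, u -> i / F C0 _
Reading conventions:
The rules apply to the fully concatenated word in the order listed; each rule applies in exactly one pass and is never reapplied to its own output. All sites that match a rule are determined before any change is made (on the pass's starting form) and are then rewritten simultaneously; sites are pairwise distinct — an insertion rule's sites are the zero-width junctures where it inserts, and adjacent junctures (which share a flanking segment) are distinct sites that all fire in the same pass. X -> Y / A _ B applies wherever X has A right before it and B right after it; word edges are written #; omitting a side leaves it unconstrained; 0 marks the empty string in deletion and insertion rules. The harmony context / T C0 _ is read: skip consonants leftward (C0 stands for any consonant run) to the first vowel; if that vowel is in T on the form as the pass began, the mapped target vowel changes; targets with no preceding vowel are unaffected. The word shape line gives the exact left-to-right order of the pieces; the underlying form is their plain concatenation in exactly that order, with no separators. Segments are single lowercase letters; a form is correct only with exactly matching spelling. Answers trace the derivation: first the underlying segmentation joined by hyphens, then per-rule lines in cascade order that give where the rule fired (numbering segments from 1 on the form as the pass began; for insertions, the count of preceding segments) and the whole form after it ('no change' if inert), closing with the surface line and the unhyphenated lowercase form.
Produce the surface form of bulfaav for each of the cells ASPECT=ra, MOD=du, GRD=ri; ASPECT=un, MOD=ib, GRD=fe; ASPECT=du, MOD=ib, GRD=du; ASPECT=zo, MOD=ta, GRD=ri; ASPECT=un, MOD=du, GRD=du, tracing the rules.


cell ASPECT=ra, MOD=du, GRD=ri:
underlying: vza-bulfaav-luz-nb
1. f -> v, k -> g, p -> b, s -> z, t -> d / _ Z: no change
2. b -> p, d -> t, g -> k, v -> f, z -> s / _ #: fires at position(s) 15: vzabulfaavluznp
3. o -> e, u -> i / F C0 _: no change
surface: vzabulfaavluznp

cell ASPECT=un, MOD=ib, GRD=fe:
underlying: op-bulfaav-ipe-log
1. f -> v, k -> g, p -> b, s -> z, t -> d / _ Z: fires at position(s) 2: obbulfaavipelog
2. b -> p, d -> t, g -> k, v -> f, z -> s / _ #: fires at position(s) 15: obbulfaavipelok
3. o -> e, u -> i / F C0 _: fires at position(s) 14: obbulfaavipelek
surface: obbulfaavipelek

cell ASPECT=du, MOD=ib, GRD=du:
underlying: bi-bulfaav-mu-log
1. f -> v, k -> g, p -> b, s -> z, t -> d / _ Z: no change
2. b -> p, d -> t, g -> k, v -> f, z -> s / _ #: fires at position(s) 14: bibulfaavmulok
3. o -> e, u -> i / F C0 _: fires at position(s) 4: bibilfaavmulok
surface: bibilfaavmulok

cell ASPECT=zo, MOD=ta, GRD=ri:
underlying: iz-bulfaav-luz-ap
1. f -> v, k -> g, p -> b, s -> z, t -> d / _ Z: no change
2. b -> p, d -> t, g -> k, v -> f, z -> s / _ #: no change
3. o -> e, u -> i / F C0 _: fires at position(s) 4: izbilfaavluzap
surface: izbilfaavluzap

cell ASPECT=un, MOD=du, GRD=du:
underlying: op-bulfaav-mu-nb
1. f -> v, k -> g, p -> b, s -> z, t -> d / _ Z: fires at position(s) 2: obbulfaavmunb
2. b -> p, d -> t, g -> k, v -> f, z -> s / _ #: fires at position(s) 13: obbulfaavmunp
3. o -> e, u -> i / F C0 _: no change
surface: obbulfaavmunp


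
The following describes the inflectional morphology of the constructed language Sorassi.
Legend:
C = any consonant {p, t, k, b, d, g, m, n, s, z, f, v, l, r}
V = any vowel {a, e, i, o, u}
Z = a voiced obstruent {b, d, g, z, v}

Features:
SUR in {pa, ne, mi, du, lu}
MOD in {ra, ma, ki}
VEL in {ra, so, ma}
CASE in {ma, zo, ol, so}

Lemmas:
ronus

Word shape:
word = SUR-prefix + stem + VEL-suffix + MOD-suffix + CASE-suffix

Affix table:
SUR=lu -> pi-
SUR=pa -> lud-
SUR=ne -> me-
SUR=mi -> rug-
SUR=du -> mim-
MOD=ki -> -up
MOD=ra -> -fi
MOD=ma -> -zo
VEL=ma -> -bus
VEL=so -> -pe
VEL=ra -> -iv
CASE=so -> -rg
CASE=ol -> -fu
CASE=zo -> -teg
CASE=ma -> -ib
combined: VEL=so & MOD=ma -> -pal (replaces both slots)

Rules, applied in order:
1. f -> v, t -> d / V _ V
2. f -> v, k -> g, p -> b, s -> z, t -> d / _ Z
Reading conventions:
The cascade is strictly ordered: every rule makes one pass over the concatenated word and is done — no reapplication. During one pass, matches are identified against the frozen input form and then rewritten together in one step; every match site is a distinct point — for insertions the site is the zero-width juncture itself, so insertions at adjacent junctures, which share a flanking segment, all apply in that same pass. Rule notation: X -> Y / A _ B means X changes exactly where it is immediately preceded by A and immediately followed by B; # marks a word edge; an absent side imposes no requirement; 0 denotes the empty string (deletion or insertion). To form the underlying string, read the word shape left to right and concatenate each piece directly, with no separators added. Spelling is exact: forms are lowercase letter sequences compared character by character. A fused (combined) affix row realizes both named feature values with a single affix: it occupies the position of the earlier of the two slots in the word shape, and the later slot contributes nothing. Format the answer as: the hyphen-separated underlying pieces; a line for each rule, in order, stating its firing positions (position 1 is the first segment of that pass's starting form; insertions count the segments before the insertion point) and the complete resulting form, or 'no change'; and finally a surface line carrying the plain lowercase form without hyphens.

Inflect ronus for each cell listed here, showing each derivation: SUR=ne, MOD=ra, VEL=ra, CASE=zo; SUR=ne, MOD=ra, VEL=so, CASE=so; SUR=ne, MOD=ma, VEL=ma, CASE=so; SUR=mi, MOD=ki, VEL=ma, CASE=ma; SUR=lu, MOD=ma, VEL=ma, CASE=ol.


cell SUR=ne, MOD=ra, VEL=ra, CASE=zo:
underlying: me-ronus-iv-fi-teg
1. f -> v, t -> d / V _ V: fires at position(s) 12: meronusivfideg
2. f -> v, k -> g, p -> b, s -> z, t -> d / _ Z: no change
surface: meronusivfideg

cell SUR=ne, MOD=ra, VEL=so, CASE=so:
underlying: me-ronus-pe-fi-rg
1. f -> v, t -> d / V _ V: fires at position(s) 10: meronuspevirg
2. f -> v, k -> g, p -> b, s -> z, t -> d / _ Z: no change
surface: meronuspevirg

cell SUR=ne, MOD=ma, VEL=ma, CASE=so:
underlying: me-ronus-bus-zo-rg
1. f -> v, t -> d / V _ V: no change
2. f -> v, k -> g, p -> b, s -> z, t -> d / _ Z: fires at position(s) 7, 10: meronuzbuzzorg
surface: meronuzbuzzorg

cell SUR=mi, MOD=ki, VEL=ma, CASE=ma:
underlying: rug-ronus-bus-up-ib
1. f -> v, t -> d / V _ V: no change
2. f -> v, k -> g, p -> b, s -> z, t -> d / _ Z: fires at position(s) 8: rugronuzbusupib
surface: rugronuzbusupib

cell SUR=lu, MOD=ma, VEL=ma, CASE=ol:
underlying: pi-ronus-bus-zo-fu
1. f -> v, t -> d / V _ V: fires at position(s) 13: pironusbuszovu
2. f -> v, k -> g, p -> b, s -> z, t -> d / _ Z: fires at position(s) 7, 10: pironuzbuzzovu
surface: pironuzbuzzovu


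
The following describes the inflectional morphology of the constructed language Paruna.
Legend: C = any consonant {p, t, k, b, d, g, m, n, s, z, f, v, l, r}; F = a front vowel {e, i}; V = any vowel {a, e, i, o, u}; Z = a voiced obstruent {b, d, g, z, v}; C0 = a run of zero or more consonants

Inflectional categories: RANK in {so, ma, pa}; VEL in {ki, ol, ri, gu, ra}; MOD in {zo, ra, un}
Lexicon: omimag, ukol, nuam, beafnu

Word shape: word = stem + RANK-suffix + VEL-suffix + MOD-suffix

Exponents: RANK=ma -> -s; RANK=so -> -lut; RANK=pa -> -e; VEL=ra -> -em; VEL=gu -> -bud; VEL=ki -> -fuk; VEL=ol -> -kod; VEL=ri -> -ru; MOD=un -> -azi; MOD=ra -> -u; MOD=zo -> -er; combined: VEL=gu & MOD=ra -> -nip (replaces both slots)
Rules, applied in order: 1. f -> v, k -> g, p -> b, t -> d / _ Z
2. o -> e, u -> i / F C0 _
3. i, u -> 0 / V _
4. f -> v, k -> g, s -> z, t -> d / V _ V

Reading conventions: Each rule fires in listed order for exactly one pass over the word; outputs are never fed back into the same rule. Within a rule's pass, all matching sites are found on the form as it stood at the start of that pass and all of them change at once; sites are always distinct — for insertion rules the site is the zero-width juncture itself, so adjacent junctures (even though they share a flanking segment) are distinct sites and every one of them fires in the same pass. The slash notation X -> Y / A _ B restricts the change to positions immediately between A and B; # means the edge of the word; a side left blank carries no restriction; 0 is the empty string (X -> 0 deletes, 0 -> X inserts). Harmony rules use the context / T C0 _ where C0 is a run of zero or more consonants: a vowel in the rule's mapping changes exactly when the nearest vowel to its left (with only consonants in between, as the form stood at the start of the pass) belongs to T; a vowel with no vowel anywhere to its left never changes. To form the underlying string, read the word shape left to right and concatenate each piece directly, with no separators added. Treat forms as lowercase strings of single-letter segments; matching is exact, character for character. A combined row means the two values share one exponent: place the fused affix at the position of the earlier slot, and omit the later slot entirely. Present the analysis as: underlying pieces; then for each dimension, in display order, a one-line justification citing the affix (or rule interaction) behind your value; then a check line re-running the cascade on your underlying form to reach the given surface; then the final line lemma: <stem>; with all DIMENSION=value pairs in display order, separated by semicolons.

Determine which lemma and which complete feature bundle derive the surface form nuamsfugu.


underlying: nuam-s-fuk-u
RANK=ma - signalled by the affix -s
VEL=ki - signalled by the affix -fuk
MOD=ra - signalled by the affix -u
check: nuamsfuku -> nuamsfuku -> nuamsfuku -> nuamsfuku -> nuamsfugu
lemma: nuam; RANK=ma; VEL=ki; MOD=ra


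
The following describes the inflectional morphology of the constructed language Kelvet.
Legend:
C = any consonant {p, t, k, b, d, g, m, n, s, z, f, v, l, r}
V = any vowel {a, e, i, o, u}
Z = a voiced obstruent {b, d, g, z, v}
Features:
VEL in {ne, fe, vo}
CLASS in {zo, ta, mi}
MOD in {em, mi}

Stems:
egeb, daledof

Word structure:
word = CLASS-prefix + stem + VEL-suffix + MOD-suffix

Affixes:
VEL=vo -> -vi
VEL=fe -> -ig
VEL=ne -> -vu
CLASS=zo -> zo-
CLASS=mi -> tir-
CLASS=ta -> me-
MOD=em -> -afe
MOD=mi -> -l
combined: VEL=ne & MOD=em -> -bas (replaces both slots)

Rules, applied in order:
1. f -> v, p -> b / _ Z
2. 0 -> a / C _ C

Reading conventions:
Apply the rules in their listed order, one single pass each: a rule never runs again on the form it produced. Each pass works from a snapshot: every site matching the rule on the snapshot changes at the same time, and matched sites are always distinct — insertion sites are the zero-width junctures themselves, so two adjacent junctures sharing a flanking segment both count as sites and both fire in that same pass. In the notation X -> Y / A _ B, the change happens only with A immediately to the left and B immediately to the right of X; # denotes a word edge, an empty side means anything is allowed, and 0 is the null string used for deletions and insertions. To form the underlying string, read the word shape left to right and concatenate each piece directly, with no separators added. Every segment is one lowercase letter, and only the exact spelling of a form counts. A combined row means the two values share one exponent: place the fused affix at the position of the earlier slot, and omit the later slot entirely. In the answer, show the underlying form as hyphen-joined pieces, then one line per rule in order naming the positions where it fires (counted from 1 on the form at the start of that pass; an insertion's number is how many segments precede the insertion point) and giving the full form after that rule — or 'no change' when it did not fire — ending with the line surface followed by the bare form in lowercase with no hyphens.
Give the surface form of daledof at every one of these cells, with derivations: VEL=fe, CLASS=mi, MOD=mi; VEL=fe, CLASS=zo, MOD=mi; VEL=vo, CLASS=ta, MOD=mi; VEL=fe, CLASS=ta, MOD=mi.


cell VEL=fe, CLASS=mi, MOD=mi:
underlying: tir-daledof-ig-l
1. f -> v, p -> b / _ Z: no change
2. 0 -> a / C _ C: inserts after position(s) 3, 12: tiradaledofigal
surface: tiradaledofigal

cell VEL=fe, CLASS=zo, MOD=mi:
underlying: zo-daledof-ig-l
1. f -> v, p -> b / _ Z: no change
2. 0 -> a / C _ C: inserts after position(s) 11: zodaledofigal
surface: zodaledofigal

cell VEL=vo, CLASS=ta, MOD=mi:
underlying: me-daledof-vi-l
1. f -> v, p -> b / _ Z: fires at position(s) 9: medaledovvil
2. 0 -> a / C _ C: inserts after position(s) 9: medaledovavil
surface: medaledovavil

cell VEL=fe, CLASS=ta, MOD=mi:
underlying: me-daledof-ig-l
1. f -> v, p -> b / _ Z: no change
2. 0 -> a / C _ C: inserts after position(s) 11: medaledofigal
surface: medaledofigal


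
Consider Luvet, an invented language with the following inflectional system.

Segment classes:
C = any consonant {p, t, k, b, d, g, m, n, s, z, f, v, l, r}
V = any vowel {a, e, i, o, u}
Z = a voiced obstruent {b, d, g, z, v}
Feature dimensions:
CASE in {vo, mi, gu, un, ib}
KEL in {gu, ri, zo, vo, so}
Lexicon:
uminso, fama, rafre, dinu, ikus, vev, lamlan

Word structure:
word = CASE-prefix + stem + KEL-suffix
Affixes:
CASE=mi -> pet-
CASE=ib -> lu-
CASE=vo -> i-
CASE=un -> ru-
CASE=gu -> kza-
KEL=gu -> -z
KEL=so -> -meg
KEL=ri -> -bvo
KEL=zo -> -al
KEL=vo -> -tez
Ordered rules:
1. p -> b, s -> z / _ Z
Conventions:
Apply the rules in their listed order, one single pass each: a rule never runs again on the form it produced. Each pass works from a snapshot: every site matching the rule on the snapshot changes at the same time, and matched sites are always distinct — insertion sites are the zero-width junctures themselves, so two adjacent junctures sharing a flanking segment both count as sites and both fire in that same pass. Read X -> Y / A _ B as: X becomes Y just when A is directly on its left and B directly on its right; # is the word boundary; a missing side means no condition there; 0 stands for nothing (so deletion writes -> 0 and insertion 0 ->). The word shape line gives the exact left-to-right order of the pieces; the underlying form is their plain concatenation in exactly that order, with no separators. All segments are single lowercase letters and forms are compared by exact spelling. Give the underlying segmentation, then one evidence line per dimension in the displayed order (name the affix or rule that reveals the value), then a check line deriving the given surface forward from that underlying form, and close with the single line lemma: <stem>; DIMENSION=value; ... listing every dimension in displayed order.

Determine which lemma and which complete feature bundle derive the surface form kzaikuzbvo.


underlying: kza-ikus-bvo
CASE=gu - signalled by the affix kza-
KEL=ri - signalled by the affix -bvo
check: kzaikusbvo -> kzaikuzbvo
lemma: ikus; CASE=gu; KEL=ri


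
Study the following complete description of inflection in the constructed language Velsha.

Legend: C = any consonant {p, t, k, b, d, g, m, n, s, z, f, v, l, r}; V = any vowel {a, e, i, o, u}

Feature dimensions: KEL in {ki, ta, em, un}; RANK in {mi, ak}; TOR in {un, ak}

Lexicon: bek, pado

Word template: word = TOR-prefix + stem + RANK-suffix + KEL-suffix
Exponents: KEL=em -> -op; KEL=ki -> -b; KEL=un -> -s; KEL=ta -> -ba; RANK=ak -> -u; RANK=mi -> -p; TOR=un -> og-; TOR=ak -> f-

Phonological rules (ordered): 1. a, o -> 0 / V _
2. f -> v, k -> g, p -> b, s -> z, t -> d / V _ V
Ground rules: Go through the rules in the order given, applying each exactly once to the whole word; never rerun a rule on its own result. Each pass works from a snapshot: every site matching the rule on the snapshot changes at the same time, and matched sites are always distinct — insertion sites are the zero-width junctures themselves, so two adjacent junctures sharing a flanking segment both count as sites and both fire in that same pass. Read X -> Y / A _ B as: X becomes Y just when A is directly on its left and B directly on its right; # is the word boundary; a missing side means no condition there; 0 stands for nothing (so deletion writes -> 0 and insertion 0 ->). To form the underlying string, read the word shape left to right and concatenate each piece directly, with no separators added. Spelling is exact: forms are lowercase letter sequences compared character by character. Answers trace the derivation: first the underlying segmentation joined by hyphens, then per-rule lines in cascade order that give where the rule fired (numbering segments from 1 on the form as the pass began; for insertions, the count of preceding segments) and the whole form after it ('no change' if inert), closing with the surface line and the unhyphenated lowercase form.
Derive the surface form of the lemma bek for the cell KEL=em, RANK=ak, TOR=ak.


underlying: f-bek-u-op
1. a, o -> 0 / V _: fires at position(s) 6: fbekup
2. f -> v, k -> g, p -> b, s -> z, t -> d / V _ V: fires at position(s) 4: fbegup
surface: fbegup


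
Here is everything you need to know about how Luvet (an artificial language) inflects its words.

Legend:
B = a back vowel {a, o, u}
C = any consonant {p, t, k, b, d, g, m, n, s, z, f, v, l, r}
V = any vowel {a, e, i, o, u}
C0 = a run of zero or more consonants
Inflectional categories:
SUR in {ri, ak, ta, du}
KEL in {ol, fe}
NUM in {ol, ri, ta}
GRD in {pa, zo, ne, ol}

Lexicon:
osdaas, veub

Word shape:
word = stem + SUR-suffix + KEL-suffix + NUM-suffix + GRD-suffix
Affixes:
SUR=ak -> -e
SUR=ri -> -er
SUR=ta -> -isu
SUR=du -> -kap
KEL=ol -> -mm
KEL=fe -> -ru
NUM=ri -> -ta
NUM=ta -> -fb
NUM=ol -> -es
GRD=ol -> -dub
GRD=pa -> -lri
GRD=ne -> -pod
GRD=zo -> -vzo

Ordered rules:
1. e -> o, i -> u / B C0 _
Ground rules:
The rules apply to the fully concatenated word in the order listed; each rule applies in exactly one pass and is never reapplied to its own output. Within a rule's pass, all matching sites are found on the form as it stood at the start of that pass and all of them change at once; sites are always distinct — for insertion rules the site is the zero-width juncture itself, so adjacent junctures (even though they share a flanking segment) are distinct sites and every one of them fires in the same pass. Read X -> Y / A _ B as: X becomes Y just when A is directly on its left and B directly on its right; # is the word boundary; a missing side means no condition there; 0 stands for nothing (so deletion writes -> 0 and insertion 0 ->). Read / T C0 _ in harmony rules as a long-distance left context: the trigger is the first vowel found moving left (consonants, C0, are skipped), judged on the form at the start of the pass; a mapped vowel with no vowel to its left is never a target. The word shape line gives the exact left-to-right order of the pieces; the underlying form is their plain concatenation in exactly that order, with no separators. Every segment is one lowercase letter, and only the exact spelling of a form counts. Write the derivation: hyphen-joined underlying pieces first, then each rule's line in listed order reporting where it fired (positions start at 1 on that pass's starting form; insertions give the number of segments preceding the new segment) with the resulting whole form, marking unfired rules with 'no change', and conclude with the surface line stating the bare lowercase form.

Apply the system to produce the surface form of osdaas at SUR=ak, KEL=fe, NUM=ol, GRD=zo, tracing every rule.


underlying: osdaas-e-ru-es-vzo
1. e -> o, i -> u / B C0 _: fires at position(s) 7, 10: osdaasoruosvzo
surface: osdaasoruosvzo


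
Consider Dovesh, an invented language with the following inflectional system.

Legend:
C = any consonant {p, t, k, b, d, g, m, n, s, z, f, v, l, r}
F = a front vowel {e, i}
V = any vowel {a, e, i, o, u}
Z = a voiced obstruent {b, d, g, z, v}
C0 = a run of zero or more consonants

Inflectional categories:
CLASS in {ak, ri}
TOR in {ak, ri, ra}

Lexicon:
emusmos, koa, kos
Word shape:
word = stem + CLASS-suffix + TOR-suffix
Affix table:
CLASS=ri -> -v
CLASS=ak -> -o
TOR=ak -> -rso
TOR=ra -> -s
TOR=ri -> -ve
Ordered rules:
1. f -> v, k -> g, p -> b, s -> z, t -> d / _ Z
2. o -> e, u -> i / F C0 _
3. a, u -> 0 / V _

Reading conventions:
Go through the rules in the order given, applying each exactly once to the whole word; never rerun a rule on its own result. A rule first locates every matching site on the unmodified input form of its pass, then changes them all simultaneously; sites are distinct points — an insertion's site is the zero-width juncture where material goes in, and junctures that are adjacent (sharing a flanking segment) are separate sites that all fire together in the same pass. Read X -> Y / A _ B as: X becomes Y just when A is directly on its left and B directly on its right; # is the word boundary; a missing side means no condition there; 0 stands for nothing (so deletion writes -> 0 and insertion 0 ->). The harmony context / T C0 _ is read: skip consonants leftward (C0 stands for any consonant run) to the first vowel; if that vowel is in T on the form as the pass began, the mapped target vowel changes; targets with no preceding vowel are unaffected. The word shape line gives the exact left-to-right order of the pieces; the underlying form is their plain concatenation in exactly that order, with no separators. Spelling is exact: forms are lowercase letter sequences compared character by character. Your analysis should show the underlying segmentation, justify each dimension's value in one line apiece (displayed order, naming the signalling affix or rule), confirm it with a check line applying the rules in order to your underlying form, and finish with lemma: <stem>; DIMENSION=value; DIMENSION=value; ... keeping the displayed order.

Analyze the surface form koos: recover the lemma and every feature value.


underlying: koa-o-s
CLASS=ak - signalled by the affix -o
TOR=ra - signalled by the affix -s
check: koaos -> koaos -> koaos -> koos
lemma: koa; CLASS=ak; TOR=ra


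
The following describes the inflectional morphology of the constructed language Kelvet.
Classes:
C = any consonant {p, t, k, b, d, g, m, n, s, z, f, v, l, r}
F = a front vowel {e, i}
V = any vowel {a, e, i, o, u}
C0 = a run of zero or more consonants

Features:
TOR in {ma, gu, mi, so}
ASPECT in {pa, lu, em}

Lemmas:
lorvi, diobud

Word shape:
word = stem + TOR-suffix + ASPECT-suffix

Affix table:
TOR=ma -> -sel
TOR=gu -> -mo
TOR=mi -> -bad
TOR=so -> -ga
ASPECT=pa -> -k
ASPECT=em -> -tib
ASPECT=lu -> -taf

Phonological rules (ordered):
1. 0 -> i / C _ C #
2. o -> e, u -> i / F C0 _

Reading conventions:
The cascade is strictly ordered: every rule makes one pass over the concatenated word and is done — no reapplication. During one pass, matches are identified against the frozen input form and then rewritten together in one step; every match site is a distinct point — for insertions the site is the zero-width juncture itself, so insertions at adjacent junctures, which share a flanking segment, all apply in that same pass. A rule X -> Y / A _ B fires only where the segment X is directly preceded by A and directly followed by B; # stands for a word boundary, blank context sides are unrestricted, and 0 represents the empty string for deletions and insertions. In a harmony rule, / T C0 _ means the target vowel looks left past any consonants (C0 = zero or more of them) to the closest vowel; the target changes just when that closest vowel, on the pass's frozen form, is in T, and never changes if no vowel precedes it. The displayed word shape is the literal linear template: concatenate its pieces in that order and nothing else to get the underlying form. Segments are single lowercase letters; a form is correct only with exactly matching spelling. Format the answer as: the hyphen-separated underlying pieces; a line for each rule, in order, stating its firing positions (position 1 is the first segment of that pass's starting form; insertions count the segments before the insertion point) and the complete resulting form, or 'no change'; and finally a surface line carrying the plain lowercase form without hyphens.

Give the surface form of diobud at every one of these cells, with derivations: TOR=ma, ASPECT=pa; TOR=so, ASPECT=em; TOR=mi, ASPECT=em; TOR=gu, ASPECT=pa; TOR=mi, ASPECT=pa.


cell TOR=ma, ASPECT=pa:
underlying: diobud-sel-k
1. 0 -> i / C _ C #: inserts after position(s) 9: diobudselik
2. o -> e, u -> i / F C0 _: fires at position(s) 3: diebudselik
surface: diebudselik

cell TOR=so, ASPECT=em:
underlying: diobud-ga-tib
1. 0 -> i / C _ C #: no change
2. o -> e, u -> i / F C0 _: fires at position(s) 3: diebudgatib
surface: diebudgatib

cell TOR=mi, ASPECT=em:
underlying: diobud-bad-tib
1. 0 -> i / C _ C #: no change
2. o -> e, u -> i / F C0 _: fires at position(s) 3: diebudbadtib
surface: diebudbadtib

cell TOR=gu, ASPECT=pa:
underlying: diobud-mo-k
1. 0 -> i / C _ C #: no change
2. o -> e, u -> i / F C0 _: fires at position(s) 3: diebudmok
surface: diebudmok

cell TOR=mi, ASPECT=pa:
underlying: diobud-bad-k
1. 0 -> i / C _ C #: inserts after position(s) 9: diobudbadik
2. o -> e, u -> i / F C0 _: fires at position(s) 3: diebudbadik
surface: diebudbadik


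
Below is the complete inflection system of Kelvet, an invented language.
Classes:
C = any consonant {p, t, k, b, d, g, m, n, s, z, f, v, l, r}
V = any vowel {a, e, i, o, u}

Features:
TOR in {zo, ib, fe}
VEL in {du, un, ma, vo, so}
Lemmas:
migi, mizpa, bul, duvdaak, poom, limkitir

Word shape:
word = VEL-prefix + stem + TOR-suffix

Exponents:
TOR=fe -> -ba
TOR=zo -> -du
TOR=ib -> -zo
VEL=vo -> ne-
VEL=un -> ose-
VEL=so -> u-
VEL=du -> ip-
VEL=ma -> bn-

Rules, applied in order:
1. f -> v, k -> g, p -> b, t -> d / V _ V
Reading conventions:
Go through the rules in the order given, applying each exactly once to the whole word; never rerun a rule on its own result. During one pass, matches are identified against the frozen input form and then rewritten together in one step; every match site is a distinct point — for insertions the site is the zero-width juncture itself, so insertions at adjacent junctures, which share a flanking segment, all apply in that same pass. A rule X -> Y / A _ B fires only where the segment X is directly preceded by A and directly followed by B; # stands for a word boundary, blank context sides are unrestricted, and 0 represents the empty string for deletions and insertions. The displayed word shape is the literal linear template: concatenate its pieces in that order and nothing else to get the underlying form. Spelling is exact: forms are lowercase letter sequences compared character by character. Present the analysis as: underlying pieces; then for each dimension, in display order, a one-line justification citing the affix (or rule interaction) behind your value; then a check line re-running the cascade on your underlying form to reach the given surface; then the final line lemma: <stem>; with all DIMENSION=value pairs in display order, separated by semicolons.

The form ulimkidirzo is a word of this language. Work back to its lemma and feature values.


underlying: u-limkitir-zo
TOR=ib - signalled by the affix -zo
VEL=so - signalled by the affix u-
check: ulimkitirzo -> ulimkidirzo
lemma: limkitir; TOR=ib; VEL=so


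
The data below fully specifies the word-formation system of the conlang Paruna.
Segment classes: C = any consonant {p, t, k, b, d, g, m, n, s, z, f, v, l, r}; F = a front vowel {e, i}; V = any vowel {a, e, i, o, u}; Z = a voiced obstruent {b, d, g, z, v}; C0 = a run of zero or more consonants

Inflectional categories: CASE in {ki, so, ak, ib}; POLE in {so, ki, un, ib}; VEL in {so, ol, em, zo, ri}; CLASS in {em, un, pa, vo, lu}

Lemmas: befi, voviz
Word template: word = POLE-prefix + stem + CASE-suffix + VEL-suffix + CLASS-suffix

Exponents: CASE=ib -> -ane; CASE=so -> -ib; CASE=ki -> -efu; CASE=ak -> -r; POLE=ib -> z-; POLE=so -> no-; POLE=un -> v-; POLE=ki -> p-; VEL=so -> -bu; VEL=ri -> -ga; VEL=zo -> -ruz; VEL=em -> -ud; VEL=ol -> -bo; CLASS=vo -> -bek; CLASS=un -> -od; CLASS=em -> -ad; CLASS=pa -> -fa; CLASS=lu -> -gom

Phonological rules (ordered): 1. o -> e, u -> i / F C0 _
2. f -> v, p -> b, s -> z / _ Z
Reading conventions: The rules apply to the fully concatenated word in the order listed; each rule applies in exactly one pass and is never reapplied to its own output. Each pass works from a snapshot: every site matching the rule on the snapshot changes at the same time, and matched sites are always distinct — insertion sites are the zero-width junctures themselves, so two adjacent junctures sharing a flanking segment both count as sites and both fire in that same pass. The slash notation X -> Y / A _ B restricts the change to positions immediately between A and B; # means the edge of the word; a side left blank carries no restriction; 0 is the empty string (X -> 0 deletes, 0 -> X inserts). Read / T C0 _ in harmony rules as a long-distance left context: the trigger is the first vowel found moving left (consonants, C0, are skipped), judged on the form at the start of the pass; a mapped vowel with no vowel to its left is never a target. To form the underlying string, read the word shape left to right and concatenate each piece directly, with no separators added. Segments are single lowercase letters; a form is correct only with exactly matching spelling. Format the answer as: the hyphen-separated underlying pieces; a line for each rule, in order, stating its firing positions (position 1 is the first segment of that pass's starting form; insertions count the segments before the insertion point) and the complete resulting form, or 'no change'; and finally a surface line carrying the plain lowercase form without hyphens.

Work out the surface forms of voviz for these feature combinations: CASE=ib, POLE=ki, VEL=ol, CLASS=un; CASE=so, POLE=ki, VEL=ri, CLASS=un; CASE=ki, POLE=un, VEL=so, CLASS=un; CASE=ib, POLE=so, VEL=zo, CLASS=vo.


cell CASE=ib, POLE=ki, VEL=ol, CLASS=un:
underlying: p-voviz-ane-bo-od
1. o -> e, u -> i / F C0 _: fires at position(s) 11: pvovizanebeod
2. f -> v, p -> b, s -> z / _ Z: fires at position(s) 1: bvovizanebeod
surface: bvovizanebeod

cell CASE=so, POLE=ki, VEL=ri, CLASS=un:
underlying: p-voviz-ib-ga-od
1. o -> e, u -> i / F C0 _: no change
2. f -> v, p -> b, s -> z / _ Z: fires at position(s) 1: bvovizibgaod
surface: bvovizibgaod

cell CASE=ki, POLE=un, VEL=so, CLASS=un:
underlying: v-voviz-efu-bu-od
1. o -> e, u -> i / F C0 _: fires at position(s) 9: vvovizefibuod
2. f -> v, p -> b, s -> z / _ Z: no change
surface: vvovizefibuod

cell CASE=ib, POLE=so, VEL=zo, CLASS=vo:
underlying: no-voviz-ane-ruz-bek
1. o -> e, u -> i / F C0 _: fires at position(s) 12: novovizanerizbek
2. f -> v, p -> b, s -> z / _ Z: no change
surface: novovizanerizbek
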